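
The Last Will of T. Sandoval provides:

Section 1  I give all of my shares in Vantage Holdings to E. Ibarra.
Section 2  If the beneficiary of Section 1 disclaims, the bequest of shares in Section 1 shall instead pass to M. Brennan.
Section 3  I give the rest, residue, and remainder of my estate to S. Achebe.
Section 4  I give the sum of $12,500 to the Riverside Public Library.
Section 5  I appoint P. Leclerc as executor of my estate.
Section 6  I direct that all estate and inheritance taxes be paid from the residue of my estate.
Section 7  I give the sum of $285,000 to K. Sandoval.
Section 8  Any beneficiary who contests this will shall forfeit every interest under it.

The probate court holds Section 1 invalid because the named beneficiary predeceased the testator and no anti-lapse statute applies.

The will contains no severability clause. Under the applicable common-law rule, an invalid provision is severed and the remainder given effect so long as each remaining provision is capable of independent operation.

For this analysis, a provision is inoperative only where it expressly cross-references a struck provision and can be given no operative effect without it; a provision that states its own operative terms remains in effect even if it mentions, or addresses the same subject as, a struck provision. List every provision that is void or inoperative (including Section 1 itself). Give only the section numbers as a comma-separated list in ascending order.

Section 1 is struck. Section 2 operates only by reference to Section 1, so it falls with Section 1. Under the stated default rule, only provisions that cannot operate independently fall away; the rest are enforced. That leaves Section 3, Section 4, Section 5, Section 6, Section 7, and Section 8 in effect.

1, 2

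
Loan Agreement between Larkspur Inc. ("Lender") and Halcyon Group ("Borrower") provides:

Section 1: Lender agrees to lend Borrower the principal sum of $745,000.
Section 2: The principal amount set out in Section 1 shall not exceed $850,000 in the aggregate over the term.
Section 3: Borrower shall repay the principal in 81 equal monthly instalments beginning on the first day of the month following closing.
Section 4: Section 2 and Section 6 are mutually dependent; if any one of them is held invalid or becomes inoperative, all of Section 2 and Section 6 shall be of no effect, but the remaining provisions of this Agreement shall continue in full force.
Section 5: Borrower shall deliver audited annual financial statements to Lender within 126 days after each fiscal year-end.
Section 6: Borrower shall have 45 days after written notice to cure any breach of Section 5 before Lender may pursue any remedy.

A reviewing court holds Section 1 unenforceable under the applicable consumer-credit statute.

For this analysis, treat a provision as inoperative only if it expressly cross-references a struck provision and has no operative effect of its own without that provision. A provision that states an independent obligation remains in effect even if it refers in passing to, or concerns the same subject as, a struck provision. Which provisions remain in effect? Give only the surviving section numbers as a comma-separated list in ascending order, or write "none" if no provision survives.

3, 4, 5

Section 1 is struck. Section 2 does nothing except set the aggregate cap on the principal amount by reference to Section 1; with Section 1 gone it has no independent effect and is inoperative. Section 4 declares Section 2 and Section 6 mutually dependent; since one of them has fallen, all of them are of no effect. That brings down Section 6 as well. The remainder continues in force under Section 4. The provisions still in force are Section 3, Section 4, and Section 5.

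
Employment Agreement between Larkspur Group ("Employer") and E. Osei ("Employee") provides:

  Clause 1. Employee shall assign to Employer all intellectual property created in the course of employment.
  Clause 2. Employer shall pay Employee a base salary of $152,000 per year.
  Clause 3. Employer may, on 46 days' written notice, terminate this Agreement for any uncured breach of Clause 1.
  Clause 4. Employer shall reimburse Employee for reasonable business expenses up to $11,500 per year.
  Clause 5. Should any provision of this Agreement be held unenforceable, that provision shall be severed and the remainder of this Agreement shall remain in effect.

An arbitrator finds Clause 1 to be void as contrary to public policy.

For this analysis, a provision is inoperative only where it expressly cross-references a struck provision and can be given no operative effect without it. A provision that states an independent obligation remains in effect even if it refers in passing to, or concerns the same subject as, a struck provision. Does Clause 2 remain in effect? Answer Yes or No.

Yes

Clause 1 is struck. Clause 3 merely fixes the termination right for breach of Clause 1; with Clause 1 gone it has nothing to operate on and falls away. Under the severability clause in Clause 5, the remaining provisions continue in force. Clause 2, Clause 4, and Clause 5 remain in effect. Clause 2 is among the surviving provisions, so the answer is yes.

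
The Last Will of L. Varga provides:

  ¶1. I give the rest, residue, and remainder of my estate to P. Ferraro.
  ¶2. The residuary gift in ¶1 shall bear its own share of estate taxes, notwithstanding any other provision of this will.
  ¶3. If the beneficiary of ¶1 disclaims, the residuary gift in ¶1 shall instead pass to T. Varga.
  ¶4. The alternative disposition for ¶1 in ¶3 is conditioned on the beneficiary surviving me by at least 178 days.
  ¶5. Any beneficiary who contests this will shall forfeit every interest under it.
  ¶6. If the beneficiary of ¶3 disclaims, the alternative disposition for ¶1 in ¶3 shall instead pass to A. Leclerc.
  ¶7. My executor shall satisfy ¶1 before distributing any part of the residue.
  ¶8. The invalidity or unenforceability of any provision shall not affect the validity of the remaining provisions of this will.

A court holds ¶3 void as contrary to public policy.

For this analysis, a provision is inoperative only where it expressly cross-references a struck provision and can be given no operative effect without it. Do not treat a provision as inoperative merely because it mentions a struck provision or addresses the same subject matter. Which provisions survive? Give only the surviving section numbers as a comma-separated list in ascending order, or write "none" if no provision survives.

1, 2, 5, 7, 8

¶3 is struck. ¶4 has no operative effect of its own apart from ¶3 and is therefore inoperative. ¶6 has no operative effect of its own apart from ¶3 and is therefore inoperative. Under the severability clause in ¶8, the remaining provisions continue in force. That leaves ¶1, ¶2, ¶5, ¶7, and ¶8 in effect.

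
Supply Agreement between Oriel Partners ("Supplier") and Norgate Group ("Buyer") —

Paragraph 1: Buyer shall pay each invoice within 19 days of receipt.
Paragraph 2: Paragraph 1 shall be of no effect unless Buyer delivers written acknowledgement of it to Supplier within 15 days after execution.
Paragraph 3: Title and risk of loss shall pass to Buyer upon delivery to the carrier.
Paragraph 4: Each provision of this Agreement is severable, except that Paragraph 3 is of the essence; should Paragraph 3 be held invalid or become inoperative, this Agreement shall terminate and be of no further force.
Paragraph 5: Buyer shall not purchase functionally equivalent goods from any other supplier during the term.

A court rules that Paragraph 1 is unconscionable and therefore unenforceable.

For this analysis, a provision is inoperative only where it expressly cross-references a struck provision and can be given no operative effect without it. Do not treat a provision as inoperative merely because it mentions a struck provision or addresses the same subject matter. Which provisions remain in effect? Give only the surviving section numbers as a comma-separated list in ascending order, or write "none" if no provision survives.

3, 4, 5

Paragraph 1 is struck. Paragraph 2 operates only by reference to Paragraph 1, so it falls with Paragraph 1. Paragraph 4 makes Paragraph 3 an essential term, but Paragraph 3 is unaffected, so the severability proviso in Paragraph 4 preserves the remaining provisions. That leaves Paragraph 3, Paragraph 4, and Paragraph 5 in effect.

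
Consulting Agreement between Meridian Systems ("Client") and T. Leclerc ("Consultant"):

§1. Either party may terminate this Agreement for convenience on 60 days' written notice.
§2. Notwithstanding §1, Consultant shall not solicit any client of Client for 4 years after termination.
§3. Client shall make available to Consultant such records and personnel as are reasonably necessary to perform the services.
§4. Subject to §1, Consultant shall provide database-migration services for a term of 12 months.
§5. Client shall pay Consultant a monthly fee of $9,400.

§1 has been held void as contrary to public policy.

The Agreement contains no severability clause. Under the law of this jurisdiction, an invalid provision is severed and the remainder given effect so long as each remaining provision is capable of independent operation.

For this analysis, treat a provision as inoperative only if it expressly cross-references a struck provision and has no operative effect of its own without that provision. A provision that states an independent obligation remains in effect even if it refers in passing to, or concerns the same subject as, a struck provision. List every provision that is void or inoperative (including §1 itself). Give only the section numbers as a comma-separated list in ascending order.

1

§1 is struck. §2 mentions §1 but its own obligation stands independently of §1, so §2 is not affected. §4 mentions §1 but its own obligation stands independently of §1, so §4 is not affected. No other provision's operative terms depend on §1. Under the stated default rule, only provisions that cannot operate independently fall away; the rest are enforced. The provisions still in force are §2, §3, §4, and §5.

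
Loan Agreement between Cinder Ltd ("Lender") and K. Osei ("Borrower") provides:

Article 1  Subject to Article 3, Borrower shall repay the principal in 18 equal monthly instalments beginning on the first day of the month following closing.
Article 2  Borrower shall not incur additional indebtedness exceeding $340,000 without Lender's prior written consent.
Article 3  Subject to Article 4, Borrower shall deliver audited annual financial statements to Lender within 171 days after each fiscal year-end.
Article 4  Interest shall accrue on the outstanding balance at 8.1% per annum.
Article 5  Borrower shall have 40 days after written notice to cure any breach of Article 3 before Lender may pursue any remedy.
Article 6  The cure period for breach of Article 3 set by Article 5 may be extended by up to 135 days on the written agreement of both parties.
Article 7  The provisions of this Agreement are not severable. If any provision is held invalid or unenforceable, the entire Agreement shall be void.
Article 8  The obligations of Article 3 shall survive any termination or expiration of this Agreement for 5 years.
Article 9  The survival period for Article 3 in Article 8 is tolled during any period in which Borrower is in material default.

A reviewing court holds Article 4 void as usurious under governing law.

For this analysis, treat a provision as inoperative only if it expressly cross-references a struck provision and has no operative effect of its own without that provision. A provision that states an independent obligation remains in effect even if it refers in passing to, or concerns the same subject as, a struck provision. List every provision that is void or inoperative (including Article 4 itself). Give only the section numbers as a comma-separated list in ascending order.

1, 2, 3, 4, 5, 6, 7, 8, 9

Article 4 is struck. Nothing else in the Agreement is defined by reference to Article 4. Article 7 provides that the Agreement is not severable, so the invalidity of any one provision voids the entire Agreement. No provision of the Agreement survives.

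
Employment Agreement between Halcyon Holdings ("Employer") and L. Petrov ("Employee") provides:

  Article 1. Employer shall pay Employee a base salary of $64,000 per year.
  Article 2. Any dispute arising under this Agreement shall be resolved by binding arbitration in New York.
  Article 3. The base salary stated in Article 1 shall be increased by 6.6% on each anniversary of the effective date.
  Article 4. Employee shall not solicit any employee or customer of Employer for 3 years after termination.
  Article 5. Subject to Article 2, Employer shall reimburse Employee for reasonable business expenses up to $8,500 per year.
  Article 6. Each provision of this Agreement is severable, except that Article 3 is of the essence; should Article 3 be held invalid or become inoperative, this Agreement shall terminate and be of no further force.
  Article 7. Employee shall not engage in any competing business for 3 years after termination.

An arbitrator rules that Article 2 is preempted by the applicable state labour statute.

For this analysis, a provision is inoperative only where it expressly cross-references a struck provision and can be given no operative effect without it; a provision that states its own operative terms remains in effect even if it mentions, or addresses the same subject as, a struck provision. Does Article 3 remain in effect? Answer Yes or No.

Yes

Article 2 is struck. Although Article 5 refers to Article 2, its operative terms do not depend on Article 2, so it remains in effect. No other provision's operative terms depend on Article 2. Article 6 makes Article 3 an essential term, but Article 3 is unaffected, so the severability proviso in Article 6 preserves the remaining provisions. Article 1, Article 3, Article 4, Article 5, Article 6, and Article 7 remain in effect. Article 3 is among the surviving provisions, so the answer is yes.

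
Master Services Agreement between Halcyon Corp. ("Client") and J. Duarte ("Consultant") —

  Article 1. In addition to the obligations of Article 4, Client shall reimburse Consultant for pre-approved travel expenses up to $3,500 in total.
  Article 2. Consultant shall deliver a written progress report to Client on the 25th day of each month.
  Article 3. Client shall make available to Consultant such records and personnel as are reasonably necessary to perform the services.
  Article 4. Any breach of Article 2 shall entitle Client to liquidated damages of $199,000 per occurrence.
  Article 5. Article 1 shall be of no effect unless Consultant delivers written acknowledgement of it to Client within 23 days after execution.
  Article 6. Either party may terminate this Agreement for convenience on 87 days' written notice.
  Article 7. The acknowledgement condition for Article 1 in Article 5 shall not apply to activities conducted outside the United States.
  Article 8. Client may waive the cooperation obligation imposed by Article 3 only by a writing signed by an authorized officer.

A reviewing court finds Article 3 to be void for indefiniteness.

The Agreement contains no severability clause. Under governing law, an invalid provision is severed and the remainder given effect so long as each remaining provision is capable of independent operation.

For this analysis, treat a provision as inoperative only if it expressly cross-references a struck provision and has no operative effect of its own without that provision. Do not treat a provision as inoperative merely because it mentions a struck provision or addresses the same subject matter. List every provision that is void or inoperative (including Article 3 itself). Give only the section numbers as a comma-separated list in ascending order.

3, 8

Article 3 is struck. Article 8 has no operative effect of its own apart from Article 3 and is therefore inoperative. With no severability clause, the stated default rule severs what cannot stand and enforces each remaining provision that can operate on its own. Article 1, Article 2, Article 4, Article 5, Article 6, and Article 7 remain in effect.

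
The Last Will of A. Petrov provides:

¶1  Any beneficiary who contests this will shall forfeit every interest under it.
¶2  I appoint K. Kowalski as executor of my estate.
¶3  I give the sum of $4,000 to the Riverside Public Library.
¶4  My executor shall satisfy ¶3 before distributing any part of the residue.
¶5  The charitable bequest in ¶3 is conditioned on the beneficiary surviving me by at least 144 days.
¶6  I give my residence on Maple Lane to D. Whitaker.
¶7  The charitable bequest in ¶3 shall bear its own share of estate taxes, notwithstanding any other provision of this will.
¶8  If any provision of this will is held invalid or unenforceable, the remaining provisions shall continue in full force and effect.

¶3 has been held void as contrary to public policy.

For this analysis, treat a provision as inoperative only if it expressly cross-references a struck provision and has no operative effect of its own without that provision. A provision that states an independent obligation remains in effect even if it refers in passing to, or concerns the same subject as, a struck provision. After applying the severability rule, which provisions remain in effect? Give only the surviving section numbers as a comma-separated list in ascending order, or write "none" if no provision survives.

¶3 is struck. The only function of ¶4 is the priority direction for ¶3, so it cannot stand once ¶3 is removed. ¶5 operates only by reference to ¶3, so it falls with ¶3. ¶7 has no operative effect of its own apart from ¶3 and is therefore inoperative. Under the severability clause in ¶8, the remaining provisions continue in force. ¶1, ¶2, ¶6, and ¶8 remain in effect.

1, 2, 6, 8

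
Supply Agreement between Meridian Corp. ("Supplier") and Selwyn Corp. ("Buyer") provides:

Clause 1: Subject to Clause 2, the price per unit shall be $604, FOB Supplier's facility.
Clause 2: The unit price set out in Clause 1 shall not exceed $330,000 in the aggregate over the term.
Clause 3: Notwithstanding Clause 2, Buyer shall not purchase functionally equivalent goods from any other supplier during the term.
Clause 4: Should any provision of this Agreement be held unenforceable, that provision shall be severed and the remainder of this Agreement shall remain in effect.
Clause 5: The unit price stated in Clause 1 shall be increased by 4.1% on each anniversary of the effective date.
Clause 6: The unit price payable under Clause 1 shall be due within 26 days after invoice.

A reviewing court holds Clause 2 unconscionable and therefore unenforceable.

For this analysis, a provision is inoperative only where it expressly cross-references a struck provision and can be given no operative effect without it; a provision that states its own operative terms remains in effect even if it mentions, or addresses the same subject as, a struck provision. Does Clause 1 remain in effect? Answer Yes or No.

Clause 2 is struck. Although Clause 3 refers to Clause 2, its operative terms do not depend on Clause 2, so it remains in effect. Clause 1 mentions Clause 2 but its own obligation stands independently of Clause 2, so Clause 1 is not affected. No other provision's operative terms depend on Clause 2. Clause 4 is a severability clause and preserves every provision that can still be given independent effect. Clause 1, Clause 3, Clause 4, Clause 5, and Clause 6 remain in effect. Clause 1 is among the surviving provisions, so the answer is yes.

Yes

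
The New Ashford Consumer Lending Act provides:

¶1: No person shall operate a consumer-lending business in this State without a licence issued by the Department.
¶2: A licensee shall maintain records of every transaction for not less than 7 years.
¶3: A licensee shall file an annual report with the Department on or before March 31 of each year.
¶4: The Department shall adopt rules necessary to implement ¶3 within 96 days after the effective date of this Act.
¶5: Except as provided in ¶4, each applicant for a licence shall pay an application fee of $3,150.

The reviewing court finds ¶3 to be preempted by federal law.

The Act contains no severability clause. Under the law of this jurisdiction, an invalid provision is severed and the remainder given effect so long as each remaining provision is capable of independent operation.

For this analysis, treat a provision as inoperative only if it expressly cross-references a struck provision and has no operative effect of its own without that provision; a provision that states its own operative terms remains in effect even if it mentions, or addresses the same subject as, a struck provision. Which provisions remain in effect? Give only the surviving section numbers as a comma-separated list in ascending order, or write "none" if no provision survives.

1, 2, 5

¶3 is struck. ¶4 has no operative effect of its own apart from ¶3 and is therefore inoperative. Although ¶5 refers to ¶4, its operative terms do not depend on ¶4, so it remains in effect. With no severability clause, the stated default rule severs what cannot stand and enforces each remaining provision that can operate on its own. The provisions still in force are ¶1, ¶2, and ¶5.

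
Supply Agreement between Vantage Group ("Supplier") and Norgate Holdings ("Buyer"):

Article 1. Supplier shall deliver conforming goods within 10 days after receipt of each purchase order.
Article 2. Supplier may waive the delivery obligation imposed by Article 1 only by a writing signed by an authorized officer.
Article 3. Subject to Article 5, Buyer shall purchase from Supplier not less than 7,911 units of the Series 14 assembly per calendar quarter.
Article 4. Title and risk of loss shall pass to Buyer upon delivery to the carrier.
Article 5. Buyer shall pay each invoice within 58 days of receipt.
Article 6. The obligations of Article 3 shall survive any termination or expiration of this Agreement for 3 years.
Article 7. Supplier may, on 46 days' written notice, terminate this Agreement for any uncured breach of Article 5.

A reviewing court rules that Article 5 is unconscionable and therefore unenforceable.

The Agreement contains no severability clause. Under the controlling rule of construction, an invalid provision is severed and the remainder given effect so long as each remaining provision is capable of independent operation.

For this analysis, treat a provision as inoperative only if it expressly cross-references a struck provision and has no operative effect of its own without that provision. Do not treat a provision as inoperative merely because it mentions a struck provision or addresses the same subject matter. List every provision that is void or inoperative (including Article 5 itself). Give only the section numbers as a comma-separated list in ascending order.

5, 7

Article 5 is struck. Article 7 has no operative effect of its own apart from Article 5 and is therefore inoperative. Article 3 mentions Article 5 but its own obligation stands independently of Article 5, so Article 3 is not affected. With no severability clause, the stated default rule severs what cannot stand and enforces each remaining provision that can operate on its own. The provisions still in force are Article 1, Article 2, Article 3, Article 4, and Article 6.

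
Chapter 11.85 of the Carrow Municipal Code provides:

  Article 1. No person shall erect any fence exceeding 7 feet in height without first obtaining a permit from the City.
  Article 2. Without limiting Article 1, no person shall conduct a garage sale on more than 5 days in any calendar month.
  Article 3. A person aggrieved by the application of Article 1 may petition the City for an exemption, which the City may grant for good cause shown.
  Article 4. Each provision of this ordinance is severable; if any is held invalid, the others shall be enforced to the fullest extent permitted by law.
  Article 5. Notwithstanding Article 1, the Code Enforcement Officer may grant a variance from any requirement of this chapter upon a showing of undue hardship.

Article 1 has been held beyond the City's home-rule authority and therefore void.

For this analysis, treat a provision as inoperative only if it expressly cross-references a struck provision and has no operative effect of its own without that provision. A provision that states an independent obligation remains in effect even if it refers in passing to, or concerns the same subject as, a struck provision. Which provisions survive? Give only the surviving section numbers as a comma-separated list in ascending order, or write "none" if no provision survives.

Article 1 is struck. Article 3 operates only by reference to Article 1, so it falls with Article 1. Article 2 mentions Article 1 but its own obligation stands independently of Article 1, so Article 2 is not affected. Although Article 5 refers to Article 1, its operative terms do not depend on Article 1, so it remains in effect. Under the severability clause in Article 4, the remaining provisions continue in force. That leaves Article 2, Article 4, and Article 5 in effect.

2, 4, 5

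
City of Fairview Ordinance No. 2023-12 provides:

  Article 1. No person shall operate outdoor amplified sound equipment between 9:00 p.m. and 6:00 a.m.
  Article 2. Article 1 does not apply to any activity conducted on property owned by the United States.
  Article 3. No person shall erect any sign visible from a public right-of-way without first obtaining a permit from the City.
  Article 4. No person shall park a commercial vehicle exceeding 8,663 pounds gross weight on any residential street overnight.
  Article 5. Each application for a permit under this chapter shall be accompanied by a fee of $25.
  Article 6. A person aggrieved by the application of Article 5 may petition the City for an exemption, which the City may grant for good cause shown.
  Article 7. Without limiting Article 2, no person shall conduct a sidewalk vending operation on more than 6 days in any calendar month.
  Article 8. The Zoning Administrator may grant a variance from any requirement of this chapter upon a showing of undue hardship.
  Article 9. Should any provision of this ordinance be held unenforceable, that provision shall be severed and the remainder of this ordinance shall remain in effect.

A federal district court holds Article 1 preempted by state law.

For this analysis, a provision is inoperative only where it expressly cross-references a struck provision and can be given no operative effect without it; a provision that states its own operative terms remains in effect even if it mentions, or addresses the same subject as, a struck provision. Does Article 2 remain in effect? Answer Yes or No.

No

Article 1 is struck. Article 2 has no operative effect of its own apart from Article 1 and is therefore inoperative. Although Article 7 refers to Article 2, its operative terms do not depend on Article 2, so it remains in effect. Under the severability clause in Article 9, the remaining provisions continue in force. Article 3, Article 4, Article 5, Article 6, Article 7, Article 8, and Article 9 remain in effect. Article 2 is among the inoperative provisions, so the answer is no.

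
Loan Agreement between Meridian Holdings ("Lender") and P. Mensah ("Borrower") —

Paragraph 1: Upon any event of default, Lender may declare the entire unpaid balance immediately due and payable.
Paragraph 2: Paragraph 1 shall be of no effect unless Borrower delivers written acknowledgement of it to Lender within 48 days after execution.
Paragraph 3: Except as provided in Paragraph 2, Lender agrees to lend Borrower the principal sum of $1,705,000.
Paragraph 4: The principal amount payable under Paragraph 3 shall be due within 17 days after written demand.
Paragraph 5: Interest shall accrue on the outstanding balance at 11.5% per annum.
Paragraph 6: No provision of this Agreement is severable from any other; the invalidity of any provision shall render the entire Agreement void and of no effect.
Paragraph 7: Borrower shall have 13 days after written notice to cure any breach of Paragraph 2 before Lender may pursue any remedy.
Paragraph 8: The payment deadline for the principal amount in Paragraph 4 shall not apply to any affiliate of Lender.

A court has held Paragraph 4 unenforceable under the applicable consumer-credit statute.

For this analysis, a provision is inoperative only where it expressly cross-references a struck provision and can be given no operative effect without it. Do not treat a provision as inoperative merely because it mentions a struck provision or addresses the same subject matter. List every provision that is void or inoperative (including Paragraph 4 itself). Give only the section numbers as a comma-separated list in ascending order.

Paragraph 4 is struck. The whole of Paragraph 8 is the carve-out from the payment deadline for the principal amount, defined by reference to Paragraph 4, so Paragraph 8 cannot stand once Paragraph 4 is removed. Paragraph 6 provides that the Agreement is not severable, so the invalidity of any one provision voids the entire Agreement. No provision of the Agreement survives.

1, 2, 3, 4, 5, 6, 7, 8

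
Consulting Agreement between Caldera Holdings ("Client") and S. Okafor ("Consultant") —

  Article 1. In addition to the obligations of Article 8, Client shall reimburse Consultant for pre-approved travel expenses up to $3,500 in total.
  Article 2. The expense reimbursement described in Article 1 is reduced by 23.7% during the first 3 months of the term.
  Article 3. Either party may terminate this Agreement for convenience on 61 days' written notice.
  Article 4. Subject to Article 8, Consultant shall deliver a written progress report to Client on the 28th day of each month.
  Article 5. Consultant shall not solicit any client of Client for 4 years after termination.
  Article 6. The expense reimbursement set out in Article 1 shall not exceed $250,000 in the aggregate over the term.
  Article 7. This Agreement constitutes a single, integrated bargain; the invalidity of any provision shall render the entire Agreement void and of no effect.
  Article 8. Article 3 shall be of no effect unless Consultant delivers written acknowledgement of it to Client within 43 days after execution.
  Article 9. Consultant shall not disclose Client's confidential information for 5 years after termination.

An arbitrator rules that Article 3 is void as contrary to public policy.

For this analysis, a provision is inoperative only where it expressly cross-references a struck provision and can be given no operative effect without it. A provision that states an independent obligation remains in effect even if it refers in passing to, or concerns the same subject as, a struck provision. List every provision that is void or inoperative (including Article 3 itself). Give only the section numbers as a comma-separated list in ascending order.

Article 3 is struck. The only function of Article 8 is the acknowledgement condition for Article 3, so it cannot stand once Article 3 is removed. Article 7 provides that the Agreement is not severable, so the invalidity of any one provision voids the entire Agreement. No provision of the Agreement survives.

1, 2, 3, 4, 5, 6, 7, 8, 9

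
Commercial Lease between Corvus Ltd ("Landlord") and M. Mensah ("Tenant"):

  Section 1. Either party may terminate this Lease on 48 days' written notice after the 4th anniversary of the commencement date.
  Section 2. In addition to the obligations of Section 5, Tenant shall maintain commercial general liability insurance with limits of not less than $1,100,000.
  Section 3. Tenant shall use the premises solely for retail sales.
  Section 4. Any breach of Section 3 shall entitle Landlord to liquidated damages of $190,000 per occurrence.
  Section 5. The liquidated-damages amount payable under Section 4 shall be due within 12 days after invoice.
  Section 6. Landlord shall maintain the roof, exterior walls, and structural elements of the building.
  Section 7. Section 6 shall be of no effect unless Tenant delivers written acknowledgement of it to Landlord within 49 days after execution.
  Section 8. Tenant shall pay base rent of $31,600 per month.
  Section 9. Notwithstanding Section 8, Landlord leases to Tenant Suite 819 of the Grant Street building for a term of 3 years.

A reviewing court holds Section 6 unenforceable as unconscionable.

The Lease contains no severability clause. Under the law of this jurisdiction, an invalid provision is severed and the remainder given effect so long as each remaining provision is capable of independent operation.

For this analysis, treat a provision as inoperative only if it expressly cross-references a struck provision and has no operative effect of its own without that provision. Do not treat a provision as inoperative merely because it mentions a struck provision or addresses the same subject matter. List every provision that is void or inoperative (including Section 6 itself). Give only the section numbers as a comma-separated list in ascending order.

Section 6 is struck. Section 7 operates only by reference to Section 6, so it falls with Section 6. With no severability clause, the stated default rule severs what cannot stand and enforces each remaining provision that can operate on its own. The provisions still in force are Section 1, Section 2, Section 3, Section 4, Section 5, Section 8, and Section 9.

6, 7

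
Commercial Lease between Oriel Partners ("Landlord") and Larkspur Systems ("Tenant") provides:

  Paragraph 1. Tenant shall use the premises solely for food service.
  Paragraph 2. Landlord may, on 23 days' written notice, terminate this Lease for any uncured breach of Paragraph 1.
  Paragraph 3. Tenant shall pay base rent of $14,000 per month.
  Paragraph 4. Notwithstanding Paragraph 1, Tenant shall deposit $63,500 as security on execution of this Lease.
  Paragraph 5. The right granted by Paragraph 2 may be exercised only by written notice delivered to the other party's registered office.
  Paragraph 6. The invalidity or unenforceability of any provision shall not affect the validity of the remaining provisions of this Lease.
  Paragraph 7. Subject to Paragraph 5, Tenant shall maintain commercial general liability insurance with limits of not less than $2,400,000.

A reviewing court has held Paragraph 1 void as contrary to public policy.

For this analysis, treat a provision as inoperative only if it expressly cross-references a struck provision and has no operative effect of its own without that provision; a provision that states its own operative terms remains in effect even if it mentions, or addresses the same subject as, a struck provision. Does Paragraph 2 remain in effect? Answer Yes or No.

Paragraph 1 is struck. Paragraph 2 has no operative effect of its own apart from Paragraph 1 and is therefore inoperative. Paragraph 5 has no operative effect of its own apart from Paragraph 2 and is therefore inoperative. Paragraph 4 mentions Paragraph 1 but its own obligation stands independently of Paragraph 1, so Paragraph 4 is not affected. Paragraph 7 mentions Paragraph 5 but its own obligation stands independently of Paragraph 5, so Paragraph 7 is not affected. Paragraph 6 is a severability clause and preserves every provision that can still be given independent effect. Paragraph 3, Paragraph 4, Paragraph 6, and Paragraph 7 remain in effect. Paragraph 2 is among the inoperative provisions, so the answer is no.

No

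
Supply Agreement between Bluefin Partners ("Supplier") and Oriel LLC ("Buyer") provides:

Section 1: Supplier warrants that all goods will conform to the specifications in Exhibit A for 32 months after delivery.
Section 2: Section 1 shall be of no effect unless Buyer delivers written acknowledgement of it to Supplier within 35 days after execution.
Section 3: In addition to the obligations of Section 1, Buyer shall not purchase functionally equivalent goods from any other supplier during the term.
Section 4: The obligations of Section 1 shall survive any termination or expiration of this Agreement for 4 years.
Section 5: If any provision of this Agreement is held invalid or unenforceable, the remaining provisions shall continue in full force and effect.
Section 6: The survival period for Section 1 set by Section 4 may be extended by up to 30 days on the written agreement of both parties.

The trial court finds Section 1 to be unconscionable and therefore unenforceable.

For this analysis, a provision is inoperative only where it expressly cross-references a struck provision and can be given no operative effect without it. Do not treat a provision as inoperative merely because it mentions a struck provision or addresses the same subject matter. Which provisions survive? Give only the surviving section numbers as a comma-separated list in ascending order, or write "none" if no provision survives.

3, 5

Section 1 is struck. Section 2 operates only by reference to Section 1, so it falls with Section 1. Section 4 merely fixes the survival period for Section 1; with Section 1 gone it has nothing to operate on and falls away. Section 6 has no operative effect of its own apart from Section 4 and is therefore inoperative. Section 3 mentions Section 1 but its own obligation stands independently of Section 1, so Section 3 is not affected. Under the severability clause in Section 5, the remaining provisions continue in force. The provisions still in force are Section 3 and Section 5.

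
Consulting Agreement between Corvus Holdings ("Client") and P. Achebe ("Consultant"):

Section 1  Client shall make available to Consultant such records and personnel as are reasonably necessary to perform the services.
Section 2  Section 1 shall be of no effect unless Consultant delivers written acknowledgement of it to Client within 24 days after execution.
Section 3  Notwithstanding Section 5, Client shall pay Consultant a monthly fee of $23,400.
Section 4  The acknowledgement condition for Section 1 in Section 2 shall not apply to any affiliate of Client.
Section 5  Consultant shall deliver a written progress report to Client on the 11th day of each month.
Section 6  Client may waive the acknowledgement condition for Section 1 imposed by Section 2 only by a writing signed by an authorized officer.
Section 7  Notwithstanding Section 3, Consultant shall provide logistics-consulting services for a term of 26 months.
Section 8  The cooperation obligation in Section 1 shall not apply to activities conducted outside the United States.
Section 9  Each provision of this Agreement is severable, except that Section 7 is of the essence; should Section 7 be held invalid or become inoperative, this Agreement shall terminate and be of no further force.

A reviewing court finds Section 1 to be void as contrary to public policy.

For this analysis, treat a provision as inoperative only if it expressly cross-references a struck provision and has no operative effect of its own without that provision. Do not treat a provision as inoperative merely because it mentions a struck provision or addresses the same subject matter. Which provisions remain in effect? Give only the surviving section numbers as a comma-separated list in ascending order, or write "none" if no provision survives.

Section 1 is struck. Section 2 merely fixes the acknowledgement condition for Section 1; with Section 1 gone it has nothing to operate on and falls away. Section 8 does nothing except set the carve-out from the cooperation obligation by reference to Section 1; with Section 1 gone it has no independent effect and is inoperative. The whole of Section 4 is the carve-out from the acknowledgement condition for Section 1, defined by reference to Section 2, so Section 4 cannot stand once Section 2 is removed. Section 6 merely fixes the waiver condition for Section 2; with Section 2 gone it has nothing to operate on and falls away. Section 9 makes Section 7 an essential term, but Section 7 is unaffected, so the severability proviso in Section 9 preserves the remaining provisions. Section 3, Section 5, Section 7, and Section 9 remain in effect.

3, 5, 7, 9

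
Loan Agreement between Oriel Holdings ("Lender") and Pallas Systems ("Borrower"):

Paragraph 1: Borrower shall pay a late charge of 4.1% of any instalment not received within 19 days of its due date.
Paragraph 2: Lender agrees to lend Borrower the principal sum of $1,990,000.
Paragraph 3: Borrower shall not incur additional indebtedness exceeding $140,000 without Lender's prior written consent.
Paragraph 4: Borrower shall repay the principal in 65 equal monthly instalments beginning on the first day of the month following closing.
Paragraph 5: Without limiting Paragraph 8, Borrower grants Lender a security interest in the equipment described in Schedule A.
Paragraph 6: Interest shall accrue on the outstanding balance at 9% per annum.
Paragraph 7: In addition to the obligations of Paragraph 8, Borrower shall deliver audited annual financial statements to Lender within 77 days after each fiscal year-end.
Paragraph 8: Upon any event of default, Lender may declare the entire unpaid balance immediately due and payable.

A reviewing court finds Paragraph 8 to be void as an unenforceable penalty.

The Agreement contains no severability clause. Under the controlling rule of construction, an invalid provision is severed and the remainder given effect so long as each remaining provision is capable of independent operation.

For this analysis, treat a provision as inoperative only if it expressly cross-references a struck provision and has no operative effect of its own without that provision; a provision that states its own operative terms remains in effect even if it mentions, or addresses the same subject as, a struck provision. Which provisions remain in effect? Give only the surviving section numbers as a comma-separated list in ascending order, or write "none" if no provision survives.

1, 2, 3, 4, 5, 6, 7

Paragraph 8 is struck. Although Paragraph 7 refers to Paragraph 8, its operative terms do not depend on Paragraph 8, so it remains in effect. Although Paragraph 5 refers to Paragraph 8, its operative terms do not depend on Paragraph 8, so it remains in effect. Nothing else in the Agreement is defined by reference to Paragraph 8. With no severability clause, the stated default rule severs what cannot stand and enforces each remaining provision that can operate on its own. Paragraph 1, Paragraph 2, Paragraph 3, Paragraph 4, Paragraph 5, Paragraph 6, and Paragraph 7 remain in effect.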